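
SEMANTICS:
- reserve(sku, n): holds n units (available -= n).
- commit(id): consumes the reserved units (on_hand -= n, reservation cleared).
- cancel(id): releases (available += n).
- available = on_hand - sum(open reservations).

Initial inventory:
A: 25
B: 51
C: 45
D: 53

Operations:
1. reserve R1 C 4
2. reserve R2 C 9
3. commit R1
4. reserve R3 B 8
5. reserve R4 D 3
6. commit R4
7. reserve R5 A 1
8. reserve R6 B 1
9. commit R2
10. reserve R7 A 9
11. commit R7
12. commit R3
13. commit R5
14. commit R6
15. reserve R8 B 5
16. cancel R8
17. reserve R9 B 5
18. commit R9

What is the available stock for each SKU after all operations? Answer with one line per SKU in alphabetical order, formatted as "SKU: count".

Answer: A: 15
B: 37
C: 32
D: 50

Derivation:
Step 1: reserve R1 C 4 -> on_hand[A=25 B=51 C=45 D=53] avail[A=25 B=51 C=41 D=53] open={R1}
Step 2: reserve R2 C 9 -> on_hand[A=25 B=51 C=45 D=53] avail[A=25 B=51 C=32 D=53] open={R1,R2}
Step 3: commit R1 -> on_hand[A=25 B=51 C=41 D=53] avail[A=25 B=51 C=32 D=53] open={R2}
Step 4: reserve R3 B 8 -> on_hand[A=25 B=51 C=41 D=53] avail[A=25 B=43 C=32 D=53] open={R2,R3}
Step 5: reserve R4 D 3 -> on_hand[A=25 B=51 C=41 D=53] avail[A=25 B=43 C=32 D=50] open={R2,R3,R4}
Step 6: commit R4 -> on_hand[A=25 B=51 C=41 D=50] avail[A=25 B=43 C=32 D=50] open={R2,R3}
Step 7: reserve R5 A 1 -> on_hand[A=25 B=51 C=41 D=50] avail[A=24 B=43 C=32 D=50] open={R2,R3,R5}
Step 8: reserve R6 B 1 -> on_hand[A=25 B=51 C=41 D=50] avail[A=24 B=42 C=32 D=50] open={R2,R3,R5,R6}
Step 9: commit R2 -> on_hand[A=25 B=51 C=32 D=50] avail[A=24 B=42 C=32 D=50] open={R3,R5,R6}
Step 10: reserve R7 A 9 -> on_hand[A=25 B=51 C=32 D=50] avail[A=15 B=42 C=32 D=50] open={R3,R5,R6,R7}
Step 11: commit R7 -> on_hand[A=16 B=51 C=32 D=50] avail[A=15 B=42 C=32 D=50] open={R3,R5,R6}
Step 12: commit R3 -> on_hand[A=16 B=43 C=32 D=50] avail[A=15 B=42 C=32 D=50] open={R5,R6}
Step 13: commit R5 -> on_hand[A=15 B=43 C=32 D=50] avail[A=15 B=42 C=32 D=50] open={R6}
Step 14: commit R6 -> on_hand[A=15 B=42 C=32 D=50] avail[A=15 B=42 C=32 D=50] open={}
Step 15: reserve R8 B 5 -> on_hand[A=15 B=42 C=32 D=50] avail[A=15 B=37 C=32 D=50] open={R8}
Step 16: cancel R8 -> on_hand[A=15 B=42 C=32 D=50] avail[A=15 B=42 C=32 D=50] open={}
Step 17: reserve R9 B 5 -> on_hand[A=15 B=42 C=32 D=50] avail[A=15 B=37 C=32 D=50] open={R9}
Step 18: commit R9 -> on_hand[A=15 B=37 C=32 D=50] avail[A=15 B=37 C=32 D=50] open={}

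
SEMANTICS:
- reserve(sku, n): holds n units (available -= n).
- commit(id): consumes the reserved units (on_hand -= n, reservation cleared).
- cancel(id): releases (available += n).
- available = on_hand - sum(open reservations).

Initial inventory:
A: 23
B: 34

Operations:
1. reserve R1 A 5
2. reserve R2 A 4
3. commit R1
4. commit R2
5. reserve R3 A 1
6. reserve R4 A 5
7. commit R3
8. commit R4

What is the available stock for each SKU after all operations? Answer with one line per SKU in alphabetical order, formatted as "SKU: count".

Step 1: reserve R1 A 5 -> on_hand[A=23 B=34] avail[A=18 B=34] open={R1}
Step 2: reserve R2 A 4 -> on_hand[A=23 B=34] avail[A=14 B=34] open={R1,R2}
Step 3: commit R1 -> on_hand[A=18 B=34] avail[A=14 B=34] open={R2}
Step 4: commit R2 -> on_hand[A=14 B=34] avail[A=14 B=34] open={}
Step 5: reserve R3 A 1 -> on_hand[A=14 B=34] avail[A=13 B=34] open={R3}
Step 6: reserve R4 A 5 -> on_hand[A=14 B=34] avail[A=8 B=34] open={R3,R4}
Step 7: commit R3 -> on_hand[A=13 B=34] avail[A=8 B=34] open={R4}
Step 8: commit R4 -> on_hand[A=8 B=34] avail[A=8 B=34] open={}

Answer: A: 8
B: 34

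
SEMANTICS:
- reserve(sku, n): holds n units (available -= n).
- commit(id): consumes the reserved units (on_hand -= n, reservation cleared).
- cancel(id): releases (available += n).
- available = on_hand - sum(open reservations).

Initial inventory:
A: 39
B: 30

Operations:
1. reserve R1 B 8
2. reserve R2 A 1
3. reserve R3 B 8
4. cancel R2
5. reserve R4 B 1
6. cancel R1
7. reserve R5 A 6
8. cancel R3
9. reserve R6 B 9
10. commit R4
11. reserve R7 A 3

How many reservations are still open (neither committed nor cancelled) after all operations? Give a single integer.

Answer: 3

Derivation:
Step 1: reserve R1 B 8 -> on_hand[A=39 B=30] avail[A=39 B=22] open={R1}
Step 2: reserve R2 A 1 -> on_hand[A=39 B=30] avail[A=38 B=22] open={R1,R2}
Step 3: reserve R3 B 8 -> on_hand[A=39 B=30] avail[A=38 B=14] open={R1,R2,R3}
Step 4: cancel R2 -> on_hand[A=39 B=30] avail[A=39 B=14] open={R1,R3}
Step 5: reserve R4 B 1 -> on_hand[A=39 B=30] avail[A=39 B=13] open={R1,R3,R4}
Step 6: cancel R1 -> on_hand[A=39 B=30] avail[A=39 B=21] open={R3,R4}
Step 7: reserve R5 A 6 -> on_hand[A=39 B=30] avail[A=33 B=21] open={R3,R4,R5}
Step 8: cancel R3 -> on_hand[A=39 B=30] avail[A=33 B=29] open={R4,R5}
Step 9: reserve R6 B 9 -> on_hand[A=39 B=30] avail[A=33 B=20] open={R4,R5,R6}
Step 10: commit R4 -> on_hand[A=39 B=29] avail[A=33 B=20] open={R5,R6}
Step 11: reserve R7 A 3 -> on_hand[A=39 B=29] avail[A=30 B=20] open={R5,R6,R7}
Open reservations: ['R5', 'R6', 'R7'] -> 3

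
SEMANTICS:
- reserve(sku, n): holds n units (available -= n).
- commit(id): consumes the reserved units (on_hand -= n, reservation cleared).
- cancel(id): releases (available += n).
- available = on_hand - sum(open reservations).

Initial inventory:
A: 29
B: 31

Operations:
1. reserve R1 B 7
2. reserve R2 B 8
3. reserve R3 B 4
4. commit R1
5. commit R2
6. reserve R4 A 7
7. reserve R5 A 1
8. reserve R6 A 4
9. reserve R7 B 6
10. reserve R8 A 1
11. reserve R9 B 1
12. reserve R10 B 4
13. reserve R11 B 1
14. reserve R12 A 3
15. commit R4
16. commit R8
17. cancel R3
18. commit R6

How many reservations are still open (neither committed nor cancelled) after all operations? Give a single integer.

Step 1: reserve R1 B 7 -> on_hand[A=29 B=31] avail[A=29 B=24] open={R1}
Step 2: reserve R2 B 8 -> on_hand[A=29 B=31] avail[A=29 B=16] open={R1,R2}
Step 3: reserve R3 B 4 -> on_hand[A=29 B=31] avail[A=29 B=12] open={R1,R2,R3}
Step 4: commit R1 -> on_hand[A=29 B=24] avail[A=29 B=12] open={R2,R3}
Step 5: commit R2 -> on_hand[A=29 B=16] avail[A=29 B=12] open={R3}
Step 6: reserve R4 A 7 -> on_hand[A=29 B=16] avail[A=22 B=12] open={R3,R4}
Step 7: reserve R5 A 1 -> on_hand[A=29 B=16] avail[A=21 B=12] open={R3,R4,R5}
Step 8: reserve R6 A 4 -> on_hand[A=29 B=16] avail[A=17 B=12] open={R3,R4,R5,R6}
Step 9: reserve R7 B 6 -> on_hand[A=29 B=16] avail[A=17 B=6] open={R3,R4,R5,R6,R7}
Step 10: reserve R8 A 1 -> on_hand[A=29 B=16] avail[A=16 B=6] open={R3,R4,R5,R6,R7,R8}
Step 11: reserve R9 B 1 -> on_hand[A=29 B=16] avail[A=16 B=5] open={R3,R4,R5,R6,R7,R8,R9}
Step 12: reserve R10 B 4 -> on_hand[A=29 B=16] avail[A=16 B=1] open={R10,R3,R4,R5,R6,R7,R8,R9}
Step 13: reserve R11 B 1 -> on_hand[A=29 B=16] avail[A=16 B=0] open={R10,R11,R3,R4,R5,R6,R7,R8,R9}
Step 14: reserve R12 A 3 -> on_hand[A=29 B=16] avail[A=13 B=0] open={R10,R11,R12,R3,R4,R5,R6,R7,R8,R9}
Step 15: commit R4 -> on_hand[A=22 B=16] avail[A=13 B=0] open={R10,R11,R12,R3,R5,R6,R7,R8,R9}
Step 16: commit R8 -> on_hand[A=21 B=16] avail[A=13 B=0] open={R10,R11,R12,R3,R5,R6,R7,R9}
Step 17: cancel R3 -> on_hand[A=21 B=16] avail[A=13 B=4] open={R10,R11,R12,R5,R6,R7,R9}
Step 18: commit R6 -> on_hand[A=17 B=16] avail[A=13 B=4] open={R10,R11,R12,R5,R7,R9}
Open reservations: ['R10', 'R11', 'R12', 'R5', 'R7', 'R9'] -> 6

Answer: 6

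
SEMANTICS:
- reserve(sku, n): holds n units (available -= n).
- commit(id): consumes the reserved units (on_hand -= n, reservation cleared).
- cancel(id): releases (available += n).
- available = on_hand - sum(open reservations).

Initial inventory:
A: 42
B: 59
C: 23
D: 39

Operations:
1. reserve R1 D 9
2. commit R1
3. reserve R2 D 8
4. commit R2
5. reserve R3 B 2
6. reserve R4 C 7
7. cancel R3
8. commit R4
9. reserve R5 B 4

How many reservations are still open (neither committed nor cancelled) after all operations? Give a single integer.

Step 1: reserve R1 D 9 -> on_hand[A=42 B=59 C=23 D=39] avail[A=42 B=59 C=23 D=30] open={R1}
Step 2: commit R1 -> on_hand[A=42 B=59 C=23 D=30] avail[A=42 B=59 C=23 D=30] open={}
Step 3: reserve R2 D 8 -> on_hand[A=42 B=59 C=23 D=30] avail[A=42 B=59 C=23 D=22] open={R2}
Step 4: commit R2 -> on_hand[A=42 B=59 C=23 D=22] avail[A=42 B=59 C=23 D=22] open={}
Step 5: reserve R3 B 2 -> on_hand[A=42 B=59 C=23 D=22] avail[A=42 B=57 C=23 D=22] open={R3}
Step 6: reserve R4 C 7 -> on_hand[A=42 B=59 C=23 D=22] avail[A=42 B=57 C=16 D=22] open={R3,R4}
Step 7: cancel R3 -> on_hand[A=42 B=59 C=23 D=22] avail[A=42 B=59 C=16 D=22] open={R4}
Step 8: commit R4 -> on_hand[A=42 B=59 C=16 D=22] avail[A=42 B=59 C=16 D=22] open={}
Step 9: reserve R5 B 4 -> on_hand[A=42 B=59 C=16 D=22] avail[A=42 B=55 C=16 D=22] open={R5}
Open reservations: ['R5'] -> 1

Answer: 1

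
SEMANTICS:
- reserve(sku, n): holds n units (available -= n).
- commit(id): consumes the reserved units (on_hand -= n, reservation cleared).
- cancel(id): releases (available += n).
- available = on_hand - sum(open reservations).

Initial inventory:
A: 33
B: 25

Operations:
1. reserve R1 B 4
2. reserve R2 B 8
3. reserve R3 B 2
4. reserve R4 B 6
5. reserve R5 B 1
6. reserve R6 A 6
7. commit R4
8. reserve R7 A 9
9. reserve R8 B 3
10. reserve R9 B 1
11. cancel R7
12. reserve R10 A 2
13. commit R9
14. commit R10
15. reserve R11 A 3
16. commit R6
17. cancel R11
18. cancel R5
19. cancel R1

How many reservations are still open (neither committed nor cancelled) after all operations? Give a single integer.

Step 1: reserve R1 B 4 -> on_hand[A=33 B=25] avail[A=33 B=21] open={R1}
Step 2: reserve R2 B 8 -> on_hand[A=33 B=25] avail[A=33 B=13] open={R1,R2}
Step 3: reserve R3 B 2 -> on_hand[A=33 B=25] avail[A=33 B=11] open={R1,R2,R3}
Step 4: reserve R4 B 6 -> on_hand[A=33 B=25] avail[A=33 B=5] open={R1,R2,R3,R4}
Step 5: reserve R5 B 1 -> on_hand[A=33 B=25] avail[A=33 B=4] open={R1,R2,R3,R4,R5}
Step 6: reserve R6 A 6 -> on_hand[A=33 B=25] avail[A=27 B=4] open={R1,R2,R3,R4,R5,R6}
Step 7: commit R4 -> on_hand[A=33 B=19] avail[A=27 B=4] open={R1,R2,R3,R5,R6}
Step 8: reserve R7 A 9 -> on_hand[A=33 B=19] avail[A=18 B=4] open={R1,R2,R3,R5,R6,R7}
Step 9: reserve R8 B 3 -> on_hand[A=33 B=19] avail[A=18 B=1] open={R1,R2,R3,R5,R6,R7,R8}
Step 10: reserve R9 B 1 -> on_hand[A=33 B=19] avail[A=18 B=0] open={R1,R2,R3,R5,R6,R7,R8,R9}
Step 11: cancel R7 -> on_hand[A=33 B=19] avail[A=27 B=0] open={R1,R2,R3,R5,R6,R8,R9}
Step 12: reserve R10 A 2 -> on_hand[A=33 B=19] avail[A=25 B=0] open={R1,R10,R2,R3,R5,R6,R8,R9}
Step 13: commit R9 -> on_hand[A=33 B=18] avail[A=25 B=0] open={R1,R10,R2,R3,R5,R6,R8}
Step 14: commit R10 -> on_hand[A=31 B=18] avail[A=25 B=0] open={R1,R2,R3,R5,R6,R8}
Step 15: reserve R11 A 3 -> on_hand[A=31 B=18] avail[A=22 B=0] open={R1,R11,R2,R3,R5,R6,R8}
Step 16: commit R6 -> on_hand[A=25 B=18] avail[A=22 B=0] open={R1,R11,R2,R3,R5,R8}
Step 17: cancel R11 -> on_hand[A=25 B=18] avail[A=25 B=0] open={R1,R2,R3,R5,R8}
Step 18: cancel R5 -> on_hand[A=25 B=18] avail[A=25 B=1] open={R1,R2,R3,R8}
Step 19: cancel R1 -> on_hand[A=25 B=18] avail[A=25 B=5] open={R2,R3,R8}
Open reservations: ['R2', 'R3', 'R8'] -> 3

Answer: 3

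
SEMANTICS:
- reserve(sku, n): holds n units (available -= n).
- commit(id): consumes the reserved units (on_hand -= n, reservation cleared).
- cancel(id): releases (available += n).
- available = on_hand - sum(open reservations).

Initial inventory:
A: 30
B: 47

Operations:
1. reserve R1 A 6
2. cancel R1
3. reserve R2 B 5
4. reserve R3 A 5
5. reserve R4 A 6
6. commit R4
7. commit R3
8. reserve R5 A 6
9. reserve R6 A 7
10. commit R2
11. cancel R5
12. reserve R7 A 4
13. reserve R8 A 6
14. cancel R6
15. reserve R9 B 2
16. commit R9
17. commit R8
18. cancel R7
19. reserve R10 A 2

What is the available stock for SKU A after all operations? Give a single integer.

Step 1: reserve R1 A 6 -> on_hand[A=30 B=47] avail[A=24 B=47] open={R1}
Step 2: cancel R1 -> on_hand[A=30 B=47] avail[A=30 B=47] open={}
Step 3: reserve R2 B 5 -> on_hand[A=30 B=47] avail[A=30 B=42] open={R2}
Step 4: reserve R3 A 5 -> on_hand[A=30 B=47] avail[A=25 B=42] open={R2,R3}
Step 5: reserve R4 A 6 -> on_hand[A=30 B=47] avail[A=19 B=42] open={R2,R3,R4}
Step 6: commit R4 -> on_hand[A=24 B=47] avail[A=19 B=42] open={R2,R3}
Step 7: commit R3 -> on_hand[A=19 B=47] avail[A=19 B=42] open={R2}
Step 8: reserve R5 A 6 -> on_hand[A=19 B=47] avail[A=13 B=42] open={R2,R5}
Step 9: reserve R6 A 7 -> on_hand[A=19 B=47] avail[A=6 B=42] open={R2,R5,R6}
Step 10: commit R2 -> on_hand[A=19 B=42] avail[A=6 B=42] open={R5,R6}
Step 11: cancel R5 -> on_hand[A=19 B=42] avail[A=12 B=42] open={R6}
Step 12: reserve R7 A 4 -> on_hand[A=19 B=42] avail[A=8 B=42] open={R6,R7}
Step 13: reserve R8 A 6 -> on_hand[A=19 B=42] avail[A=2 B=42] open={R6,R7,R8}
Step 14: cancel R6 -> on_hand[A=19 B=42] avail[A=9 B=42] open={R7,R8}
Step 15: reserve R9 B 2 -> on_hand[A=19 B=42] avail[A=9 B=40] open={R7,R8,R9}
Step 16: commit R9 -> on_hand[A=19 B=40] avail[A=9 B=40] open={R7,R8}
Step 17: commit R8 -> on_hand[A=13 B=40] avail[A=9 B=40] open={R7}
Step 18: cancel R7 -> on_hand[A=13 B=40] avail[A=13 B=40] open={}
Step 19: reserve R10 A 2 -> on_hand[A=13 B=40] avail[A=11 B=40] open={R10}
Final available[A] = 11

Answer: 11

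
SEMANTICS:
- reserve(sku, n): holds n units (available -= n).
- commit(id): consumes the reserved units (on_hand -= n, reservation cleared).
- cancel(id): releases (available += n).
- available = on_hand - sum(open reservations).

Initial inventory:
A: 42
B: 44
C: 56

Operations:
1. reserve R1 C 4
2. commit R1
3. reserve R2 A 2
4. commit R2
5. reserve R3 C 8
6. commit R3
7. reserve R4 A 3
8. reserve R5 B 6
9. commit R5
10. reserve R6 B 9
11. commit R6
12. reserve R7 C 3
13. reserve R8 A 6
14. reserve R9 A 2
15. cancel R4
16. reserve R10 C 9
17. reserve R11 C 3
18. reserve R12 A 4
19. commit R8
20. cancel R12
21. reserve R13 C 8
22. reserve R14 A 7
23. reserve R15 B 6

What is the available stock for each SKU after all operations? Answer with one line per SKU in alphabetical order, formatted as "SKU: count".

Answer: A: 25
B: 23
C: 21

Derivation:
Step 1: reserve R1 C 4 -> on_hand[A=42 B=44 C=56] avail[A=42 B=44 C=52] open={R1}
Step 2: commit R1 -> on_hand[A=42 B=44 C=52] avail[A=42 B=44 C=52] open={}
Step 3: reserve R2 A 2 -> on_hand[A=42 B=44 C=52] avail[A=40 B=44 C=52] open={R2}
Step 4: commit R2 -> on_hand[A=40 B=44 C=52] avail[A=40 B=44 C=52] open={}
Step 5: reserve R3 C 8 -> on_hand[A=40 B=44 C=52] avail[A=40 B=44 C=44] open={R3}
Step 6: commit R3 -> on_hand[A=40 B=44 C=44] avail[A=40 B=44 C=44] open={}
Step 7: reserve R4 A 3 -> on_hand[A=40 B=44 C=44] avail[A=37 B=44 C=44] open={R4}
Step 8: reserve R5 B 6 -> on_hand[A=40 B=44 C=44] avail[A=37 B=38 C=44] open={R4,R5}
Step 9: commit R5 -> on_hand[A=40 B=38 C=44] avail[A=37 B=38 C=44] open={R4}
Step 10: reserve R6 B 9 -> on_hand[A=40 B=38 C=44] avail[A=37 B=29 C=44] open={R4,R6}
Step 11: commit R6 -> on_hand[A=40 B=29 C=44] avail[A=37 B=29 C=44] open={R4}
Step 12: reserve R7 C 3 -> on_hand[A=40 B=29 C=44] avail[A=37 B=29 C=41] open={R4,R7}
Step 13: reserve R8 A 6 -> on_hand[A=40 B=29 C=44] avail[A=31 B=29 C=41] open={R4,R7,R8}
Step 14: reserve R9 A 2 -> on_hand[A=40 B=29 C=44] avail[A=29 B=29 C=41] open={R4,R7,R8,R9}
Step 15: cancel R4 -> on_hand[A=40 B=29 C=44] avail[A=32 B=29 C=41] open={R7,R8,R9}
Step 16: reserve R10 C 9 -> on_hand[A=40 B=29 C=44] avail[A=32 B=29 C=32] open={R10,R7,R8,R9}
Step 17: reserve R11 C 3 -> on_hand[A=40 B=29 C=44] avail[A=32 B=29 C=29] open={R10,R11,R7,R8,R9}
Step 18: reserve R12 A 4 -> on_hand[A=40 B=29 C=44] avail[A=28 B=29 C=29] open={R10,R11,R12,R7,R8,R9}
Step 19: commit R8 -> on_hand[A=34 B=29 C=44] avail[A=28 B=29 C=29] open={R10,R11,R12,R7,R9}
Step 20: cancel R12 -> on_hand[A=34 B=29 C=44] avail[A=32 B=29 C=29] open={R10,R11,R7,R9}
Step 21: reserve R13 C 8 -> on_hand[A=34 B=29 C=44] avail[A=32 B=29 C=21] open={R10,R11,R13,R7,R9}
Step 22: reserve R14 A 7 -> on_hand[A=34 B=29 C=44] avail[A=25 B=29 C=21] open={R10,R11,R13,R14,R7,R9}
Step 23: reserve R15 B 6 -> on_hand[A=34 B=29 C=44] avail[A=25 B=23 C=21] open={R10,R11,R13,R14,R15,R7,R9}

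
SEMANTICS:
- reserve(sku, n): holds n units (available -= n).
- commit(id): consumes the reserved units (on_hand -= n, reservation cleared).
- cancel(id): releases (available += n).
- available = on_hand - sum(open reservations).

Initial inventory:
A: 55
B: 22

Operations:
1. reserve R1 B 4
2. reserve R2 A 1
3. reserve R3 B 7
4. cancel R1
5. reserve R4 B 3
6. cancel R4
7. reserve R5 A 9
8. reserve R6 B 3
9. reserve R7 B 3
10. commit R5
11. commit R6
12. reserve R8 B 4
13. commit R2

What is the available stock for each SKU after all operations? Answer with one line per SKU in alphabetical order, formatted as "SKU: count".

Step 1: reserve R1 B 4 -> on_hand[A=55 B=22] avail[A=55 B=18] open={R1}
Step 2: reserve R2 A 1 -> on_hand[A=55 B=22] avail[A=54 B=18] open={R1,R2}
Step 3: reserve R3 B 7 -> on_hand[A=55 B=22] avail[A=54 B=11] open={R1,R2,R3}
Step 4: cancel R1 -> on_hand[A=55 B=22] avail[A=54 B=15] open={R2,R3}
Step 5: reserve R4 B 3 -> on_hand[A=55 B=22] avail[A=54 B=12] open={R2,R3,R4}
Step 6: cancel R4 -> on_hand[A=55 B=22] avail[A=54 B=15] open={R2,R3}
Step 7: reserve R5 A 9 -> on_hand[A=55 B=22] avail[A=45 B=15] open={R2,R3,R5}
Step 8: reserve R6 B 3 -> on_hand[A=55 B=22] avail[A=45 B=12] open={R2,R3,R5,R6}
Step 9: reserve R7 B 3 -> on_hand[A=55 B=22] avail[A=45 B=9] open={R2,R3,R5,R6,R7}
Step 10: commit R5 -> on_hand[A=46 B=22] avail[A=45 B=9] open={R2,R3,R6,R7}
Step 11: commit R6 -> on_hand[A=46 B=19] avail[A=45 B=9] open={R2,R3,R7}
Step 12: reserve R8 B 4 -> on_hand[A=46 B=19] avail[A=45 B=5] open={R2,R3,R7,R8}
Step 13: commit R2 -> on_hand[A=45 B=19] avail[A=45 B=5] open={R3,R7,R8}

Answer: A: 45
B: 5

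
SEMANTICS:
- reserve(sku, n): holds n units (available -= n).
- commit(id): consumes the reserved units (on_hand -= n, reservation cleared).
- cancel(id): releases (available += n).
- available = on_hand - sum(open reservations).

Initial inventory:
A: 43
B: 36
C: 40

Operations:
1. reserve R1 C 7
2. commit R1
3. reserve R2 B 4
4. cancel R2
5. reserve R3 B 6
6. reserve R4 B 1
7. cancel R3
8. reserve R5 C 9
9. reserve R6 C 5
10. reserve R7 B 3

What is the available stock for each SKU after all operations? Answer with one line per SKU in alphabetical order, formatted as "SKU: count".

Step 1: reserve R1 C 7 -> on_hand[A=43 B=36 C=40] avail[A=43 B=36 C=33] open={R1}
Step 2: commit R1 -> on_hand[A=43 B=36 C=33] avail[A=43 B=36 C=33] open={}
Step 3: reserve R2 B 4 -> on_hand[A=43 B=36 C=33] avail[A=43 B=32 C=33] open={R2}
Step 4: cancel R2 -> on_hand[A=43 B=36 C=33] avail[A=43 B=36 C=33] open={}
Step 5: reserve R3 B 6 -> on_hand[A=43 B=36 C=33] avail[A=43 B=30 C=33] open={R3}
Step 6: reserve R4 B 1 -> on_hand[A=43 B=36 C=33] avail[A=43 B=29 C=33] open={R3,R4}
Step 7: cancel R3 -> on_hand[A=43 B=36 C=33] avail[A=43 B=35 C=33] open={R4}
Step 8: reserve R5 C 9 -> on_hand[A=43 B=36 C=33] avail[A=43 B=35 C=24] open={R4,R5}
Step 9: reserve R6 C 5 -> on_hand[A=43 B=36 C=33] avail[A=43 B=35 C=19] open={R4,R5,R6}
Step 10: reserve R7 B 3 -> on_hand[A=43 B=36 C=33] avail[A=43 B=32 C=19] open={R4,R5,R6,R7}

Answer: A: 43
B: 32
C: 19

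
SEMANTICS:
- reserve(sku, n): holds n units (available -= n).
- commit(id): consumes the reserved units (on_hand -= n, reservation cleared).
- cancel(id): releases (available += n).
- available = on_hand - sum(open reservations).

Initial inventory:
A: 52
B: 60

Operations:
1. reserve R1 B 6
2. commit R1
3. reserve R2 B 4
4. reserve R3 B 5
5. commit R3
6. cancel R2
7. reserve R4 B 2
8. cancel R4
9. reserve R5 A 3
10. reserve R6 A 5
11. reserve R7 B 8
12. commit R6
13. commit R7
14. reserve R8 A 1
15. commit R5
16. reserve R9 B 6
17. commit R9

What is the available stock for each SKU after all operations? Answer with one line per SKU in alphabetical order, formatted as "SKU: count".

Answer: A: 43
B: 35

Derivation:
Step 1: reserve R1 B 6 -> on_hand[A=52 B=60] avail[A=52 B=54] open={R1}
Step 2: commit R1 -> on_hand[A=52 B=54] avail[A=52 B=54] open={}
Step 3: reserve R2 B 4 -> on_hand[A=52 B=54] avail[A=52 B=50] open={R2}
Step 4: reserve R3 B 5 -> on_hand[A=52 B=54] avail[A=52 B=45] open={R2,R3}
Step 5: commit R3 -> on_hand[A=52 B=49] avail[A=52 B=45] open={R2}
Step 6: cancel R2 -> on_hand[A=52 B=49] avail[A=52 B=49] open={}
Step 7: reserve R4 B 2 -> on_hand[A=52 B=49] avail[A=52 B=47] open={R4}
Step 8: cancel R4 -> on_hand[A=52 B=49] avail[A=52 B=49] open={}
Step 9: reserve R5 A 3 -> on_hand[A=52 B=49] avail[A=49 B=49] open={R5}
Step 10: reserve R6 A 5 -> on_hand[A=52 B=49] avail[A=44 B=49] open={R5,R6}
Step 11: reserve R7 B 8 -> on_hand[A=52 B=49] avail[A=44 B=41] open={R5,R6,R7}
Step 12: commit R6 -> on_hand[A=47 B=49] avail[A=44 B=41] open={R5,R7}
Step 13: commit R7 -> on_hand[A=47 B=41] avail[A=44 B=41] open={R5}
Step 14: reserve R8 A 1 -> on_hand[A=47 B=41] avail[A=43 B=41] open={R5,R8}
Step 15: commit R5 -> on_hand[A=44 B=41] avail[A=43 B=41] open={R8}
Step 16: reserve R9 B 6 -> on_hand[A=44 B=41] avail[A=43 B=35] open={R8,R9}
Step 17: commit R9 -> on_hand[A=44 B=35] avail[A=43 B=35] open={R8}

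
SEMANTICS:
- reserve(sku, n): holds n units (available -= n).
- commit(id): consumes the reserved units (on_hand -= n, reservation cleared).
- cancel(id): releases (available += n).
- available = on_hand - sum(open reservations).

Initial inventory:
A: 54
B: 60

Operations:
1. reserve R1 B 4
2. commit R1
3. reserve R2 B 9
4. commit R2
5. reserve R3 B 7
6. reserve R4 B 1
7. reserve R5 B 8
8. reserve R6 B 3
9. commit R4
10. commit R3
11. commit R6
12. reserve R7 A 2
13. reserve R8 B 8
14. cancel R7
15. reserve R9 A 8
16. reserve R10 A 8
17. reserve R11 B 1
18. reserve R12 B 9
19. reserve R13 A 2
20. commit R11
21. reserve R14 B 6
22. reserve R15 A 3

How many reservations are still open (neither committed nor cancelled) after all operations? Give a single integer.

Answer: 8

Derivation:
Step 1: reserve R1 B 4 -> on_hand[A=54 B=60] avail[A=54 B=56] open={R1}
Step 2: commit R1 -> on_hand[A=54 B=56] avail[A=54 B=56] open={}
Step 3: reserve R2 B 9 -> on_hand[A=54 B=56] avail[A=54 B=47] open={R2}
Step 4: commit R2 -> on_hand[A=54 B=47] avail[A=54 B=47] open={}
Step 5: reserve R3 B 7 -> on_hand[A=54 B=47] avail[A=54 B=40] open={R3}
Step 6: reserve R4 B 1 -> on_hand[A=54 B=47] avail[A=54 B=39] open={R3,R4}
Step 7: reserve R5 B 8 -> on_hand[A=54 B=47] avail[A=54 B=31] open={R3,R4,R5}
Step 8: reserve R6 B 3 -> on_hand[A=54 B=47] avail[A=54 B=28] open={R3,R4,R5,R6}
Step 9: commit R4 -> on_hand[A=54 B=46] avail[A=54 B=28] open={R3,R5,R6}
Step 10: commit R3 -> on_hand[A=54 B=39] avail[A=54 B=28] open={R5,R6}
Step 11: commit R6 -> on_hand[A=54 B=36] avail[A=54 B=28] open={R5}
Step 12: reserve R7 A 2 -> on_hand[A=54 B=36] avail[A=52 B=28] open={R5,R7}
Step 13: reserve R8 B 8 -> on_hand[A=54 B=36] avail[A=52 B=20] open={R5,R7,R8}
Step 14: cancel R7 -> on_hand[A=54 B=36] avail[A=54 B=20] open={R5,R8}
Step 15: reserve R9 A 8 -> on_hand[A=54 B=36] avail[A=46 B=20] open={R5,R8,R9}
Step 16: reserve R10 A 8 -> on_hand[A=54 B=36] avail[A=38 B=20] open={R10,R5,R8,R9}
Step 17: reserve R11 B 1 -> on_hand[A=54 B=36] avail[A=38 B=19] open={R10,R11,R5,R8,R9}
Step 18: reserve R12 B 9 -> on_hand[A=54 B=36] avail[A=38 B=10] open={R10,R11,R12,R5,R8,R9}
Step 19: reserve R13 A 2 -> on_hand[A=54 B=36] avail[A=36 B=10] open={R10,R11,R12,R13,R5,R8,R9}
Step 20: commit R11 -> on_hand[A=54 B=35] avail[A=36 B=10] open={R10,R12,R13,R5,R8,R9}
Step 21: reserve R14 B 6 -> on_hand[A=54 B=35] avail[A=36 B=4] open={R10,R12,R13,R14,R5,R8,R9}
Step 22: reserve R15 A 3 -> on_hand[A=54 B=35] avail[A=33 B=4] open={R10,R12,R13,R14,R15,R5,R8,R9}
Open reservations: ['R10', 'R12', 'R13', 'R14', 'R15', 'R5', 'R8', 'R9'] -> 8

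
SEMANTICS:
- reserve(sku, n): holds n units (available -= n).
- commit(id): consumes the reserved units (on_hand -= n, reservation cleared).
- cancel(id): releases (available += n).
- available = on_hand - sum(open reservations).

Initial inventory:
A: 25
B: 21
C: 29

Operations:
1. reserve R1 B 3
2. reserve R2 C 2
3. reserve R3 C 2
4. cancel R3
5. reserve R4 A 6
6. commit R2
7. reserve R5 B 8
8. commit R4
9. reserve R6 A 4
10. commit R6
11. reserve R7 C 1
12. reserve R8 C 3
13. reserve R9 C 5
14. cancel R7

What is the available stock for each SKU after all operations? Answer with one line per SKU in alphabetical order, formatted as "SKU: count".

Step 1: reserve R1 B 3 -> on_hand[A=25 B=21 C=29] avail[A=25 B=18 C=29] open={R1}
Step 2: reserve R2 C 2 -> on_hand[A=25 B=21 C=29] avail[A=25 B=18 C=27] open={R1,R2}
Step 3: reserve R3 C 2 -> on_hand[A=25 B=21 C=29] avail[A=25 B=18 C=25] open={R1,R2,R3}
Step 4: cancel R3 -> on_hand[A=25 B=21 C=29] avail[A=25 B=18 C=27] open={R1,R2}
Step 5: reserve R4 A 6 -> on_hand[A=25 B=21 C=29] avail[A=19 B=18 C=27] open={R1,R2,R4}
Step 6: commit R2 -> on_hand[A=25 B=21 C=27] avail[A=19 B=18 C=27] open={R1,R4}
Step 7: reserve R5 B 8 -> on_hand[A=25 B=21 C=27] avail[A=19 B=10 C=27] open={R1,R4,R5}
Step 8: commit R4 -> on_hand[A=19 B=21 C=27] avail[A=19 B=10 C=27] open={R1,R5}
Step 9: reserve R6 A 4 -> on_hand[A=19 B=21 C=27] avail[A=15 B=10 C=27] open={R1,R5,R6}
Step 10: commit R6 -> on_hand[A=15 B=21 C=27] avail[A=15 B=10 C=27] open={R1,R5}
Step 11: reserve R7 C 1 -> on_hand[A=15 B=21 C=27] avail[A=15 B=10 C=26] open={R1,R5,R7}
Step 12: reserve R8 C 3 -> on_hand[A=15 B=21 C=27] avail[A=15 B=10 C=23] open={R1,R5,R7,R8}
Step 13: reserve R9 C 5 -> on_hand[A=15 B=21 C=27] avail[A=15 B=10 C=18] open={R1,R5,R7,R8,R9}
Step 14: cancel R7 -> on_hand[A=15 B=21 C=27] avail[A=15 B=10 C=19] open={R1,R5,R8,R9}

Answer: A: 15
B: 10
C: 19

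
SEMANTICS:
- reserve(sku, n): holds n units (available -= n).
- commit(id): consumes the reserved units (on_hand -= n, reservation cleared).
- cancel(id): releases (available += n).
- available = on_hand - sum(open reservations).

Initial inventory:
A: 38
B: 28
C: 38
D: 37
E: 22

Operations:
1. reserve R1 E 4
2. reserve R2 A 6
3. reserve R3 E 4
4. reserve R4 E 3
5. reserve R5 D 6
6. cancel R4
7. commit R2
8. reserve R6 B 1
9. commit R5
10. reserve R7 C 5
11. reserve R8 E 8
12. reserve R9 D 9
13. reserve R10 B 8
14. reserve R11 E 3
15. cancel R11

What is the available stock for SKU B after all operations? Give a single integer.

Step 1: reserve R1 E 4 -> on_hand[A=38 B=28 C=38 D=37 E=22] avail[A=38 B=28 C=38 D=37 E=18] open={R1}
Step 2: reserve R2 A 6 -> on_hand[A=38 B=28 C=38 D=37 E=22] avail[A=32 B=28 C=38 D=37 E=18] open={R1,R2}
Step 3: reserve R3 E 4 -> on_hand[A=38 B=28 C=38 D=37 E=22] avail[A=32 B=28 C=38 D=37 E=14] open={R1,R2,R3}
Step 4: reserve R4 E 3 -> on_hand[A=38 B=28 C=38 D=37 E=22] avail[A=32 B=28 C=38 D=37 E=11] open={R1,R2,R3,R4}
Step 5: reserve R5 D 6 -> on_hand[A=38 B=28 C=38 D=37 E=22] avail[A=32 B=28 C=38 D=31 E=11] open={R1,R2,R3,R4,R5}
Step 6: cancel R4 -> on_hand[A=38 B=28 C=38 D=37 E=22] avail[A=32 B=28 C=38 D=31 E=14] open={R1,R2,R3,R5}
Step 7: commit R2 -> on_hand[A=32 B=28 C=38 D=37 E=22] avail[A=32 B=28 C=38 D=31 E=14] open={R1,R3,R5}
Step 8: reserve R6 B 1 -> on_hand[A=32 B=28 C=38 D=37 E=22] avail[A=32 B=27 C=38 D=31 E=14] open={R1,R3,R5,R6}
Step 9: commit R5 -> on_hand[A=32 B=28 C=38 D=31 E=22] avail[A=32 B=27 C=38 D=31 E=14] open={R1,R3,R6}
Step 10: reserve R7 C 5 -> on_hand[A=32 B=28 C=38 D=31 E=22] avail[A=32 B=27 C=33 D=31 E=14] open={R1,R3,R6,R7}
Step 11: reserve R8 E 8 -> on_hand[A=32 B=28 C=38 D=31 E=22] avail[A=32 B=27 C=33 D=31 E=6] open={R1,R3,R6,R7,R8}
Step 12: reserve R9 D 9 -> on_hand[A=32 B=28 C=38 D=31 E=22] avail[A=32 B=27 C=33 D=22 E=6] open={R1,R3,R6,R7,R8,R9}
Step 13: reserve R10 B 8 -> on_hand[A=32 B=28 C=38 D=31 E=22] avail[A=32 B=19 C=33 D=22 E=6] open={R1,R10,R3,R6,R7,R8,R9}
Step 14: reserve R11 E 3 -> on_hand[A=32 B=28 C=38 D=31 E=22] avail[A=32 B=19 C=33 D=22 E=3] open={R1,R10,R11,R3,R6,R7,R8,R9}
Step 15: cancel R11 -> on_hand[A=32 B=28 C=38 D=31 E=22] avail[A=32 B=19 C=33 D=22 E=6] open={R1,R10,R3,R6,R7,R8,R9}
Final available[B] = 19

Answer: 19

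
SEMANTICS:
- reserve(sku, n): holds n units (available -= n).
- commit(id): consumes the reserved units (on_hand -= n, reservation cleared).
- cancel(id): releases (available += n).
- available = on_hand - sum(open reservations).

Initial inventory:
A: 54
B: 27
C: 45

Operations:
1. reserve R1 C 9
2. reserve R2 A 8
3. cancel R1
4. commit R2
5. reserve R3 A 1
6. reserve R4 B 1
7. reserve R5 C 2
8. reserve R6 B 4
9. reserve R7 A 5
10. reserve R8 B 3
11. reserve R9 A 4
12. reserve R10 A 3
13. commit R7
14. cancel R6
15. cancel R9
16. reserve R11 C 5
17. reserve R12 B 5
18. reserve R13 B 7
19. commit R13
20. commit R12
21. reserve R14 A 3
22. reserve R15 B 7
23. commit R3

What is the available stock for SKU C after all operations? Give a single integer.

Answer: 38

Derivation:
Step 1: reserve R1 C 9 -> on_hand[A=54 B=27 C=45] avail[A=54 B=27 C=36] open={R1}
Step 2: reserve R2 A 8 -> on_hand[A=54 B=27 C=45] avail[A=46 B=27 C=36] open={R1,R2}
Step 3: cancel R1 -> on_hand[A=54 B=27 C=45] avail[A=46 B=27 C=45] open={R2}
Step 4: commit R2 -> on_hand[A=46 B=27 C=45] avail[A=46 B=27 C=45] open={}
Step 5: reserve R3 A 1 -> on_hand[A=46 B=27 C=45] avail[A=45 B=27 C=45] open={R3}
Step 6: reserve R4 B 1 -> on_hand[A=46 B=27 C=45] avail[A=45 B=26 C=45] open={R3,R4}
Step 7: reserve R5 C 2 -> on_hand[A=46 B=27 C=45] avail[A=45 B=26 C=43] open={R3,R4,R5}
Step 8: reserve R6 B 4 -> on_hand[A=46 B=27 C=45] avail[A=45 B=22 C=43] open={R3,R4,R5,R6}
Step 9: reserve R7 A 5 -> on_hand[A=46 B=27 C=45] avail[A=40 B=22 C=43] open={R3,R4,R5,R6,R7}
Step 10: reserve R8 B 3 -> on_hand[A=46 B=27 C=45] avail[A=40 B=19 C=43] open={R3,R4,R5,R6,R7,R8}
Step 11: reserve R9 A 4 -> on_hand[A=46 B=27 C=45] avail[A=36 B=19 C=43] open={R3,R4,R5,R6,R7,R8,R9}
Step 12: reserve R10 A 3 -> on_hand[A=46 B=27 C=45] avail[A=33 B=19 C=43] open={R10,R3,R4,R5,R6,R7,R8,R9}
Step 13: commit R7 -> on_hand[A=41 B=27 C=45] avail[A=33 B=19 C=43] open={R10,R3,R4,R5,R6,R8,R9}
Step 14: cancel R6 -> on_hand[A=41 B=27 C=45] avail[A=33 B=23 C=43] open={R10,R3,R4,R5,R8,R9}
Step 15: cancel R9 -> on_hand[A=41 B=27 C=45] avail[A=37 B=23 C=43] open={R10,R3,R4,R5,R8}
Step 16: reserve R11 C 5 -> on_hand[A=41 B=27 C=45] avail[A=37 B=23 C=38] open={R10,R11,R3,R4,R5,R8}
Step 17: reserve R12 B 5 -> on_hand[A=41 B=27 C=45] avail[A=37 B=18 C=38] open={R10,R11,R12,R3,R4,R5,R8}
Step 18: reserve R13 B 7 -> on_hand[A=41 B=27 C=45] avail[A=37 B=11 C=38] open={R10,R11,R12,R13,R3,R4,R5,R8}
Step 19: commit R13 -> on_hand[A=41 B=20 C=45] avail[A=37 B=11 C=38] open={R10,R11,R12,R3,R4,R5,R8}
Step 20: commit R12 -> on_hand[A=41 B=15 C=45] avail[A=37 B=11 C=38] open={R10,R11,R3,R4,R5,R8}
Step 21: reserve R14 A 3 -> on_hand[A=41 B=15 C=45] avail[A=34 B=11 C=38] open={R10,R11,R14,R3,R4,R5,R8}
Step 22: reserve R15 B 7 -> on_hand[A=41 B=15 C=45] avail[A=34 B=4 C=38] open={R10,R11,R14,R15,R3,R4,R5,R8}
Step 23: commit R3 -> on_hand[A=40 B=15 C=45] avail[A=34 B=4 C=38] open={R10,R11,R14,R15,R4,R5,R8}
Final available[C] = 38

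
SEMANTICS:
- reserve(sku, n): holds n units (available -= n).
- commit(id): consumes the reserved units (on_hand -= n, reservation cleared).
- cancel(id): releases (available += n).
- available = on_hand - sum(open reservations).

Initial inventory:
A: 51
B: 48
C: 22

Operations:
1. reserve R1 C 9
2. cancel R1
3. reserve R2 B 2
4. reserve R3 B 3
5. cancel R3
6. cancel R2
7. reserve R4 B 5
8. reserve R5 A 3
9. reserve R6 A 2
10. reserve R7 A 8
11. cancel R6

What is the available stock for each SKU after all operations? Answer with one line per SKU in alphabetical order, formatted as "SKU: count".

Answer: A: 40
B: 43
C: 22

Derivation:
Step 1: reserve R1 C 9 -> on_hand[A=51 B=48 C=22] avail[A=51 B=48 C=13] open={R1}
Step 2: cancel R1 -> on_hand[A=51 B=48 C=22] avail[A=51 B=48 C=22] open={}
Step 3: reserve R2 B 2 -> on_hand[A=51 B=48 C=22] avail[A=51 B=46 C=22] open={R2}
Step 4: reserve R3 B 3 -> on_hand[A=51 B=48 C=22] avail[A=51 B=43 C=22] open={R2,R3}
Step 5: cancel R3 -> on_hand[A=51 B=48 C=22] avail[A=51 B=46 C=22] open={R2}
Step 6: cancel R2 -> on_hand[A=51 B=48 C=22] avail[A=51 B=48 C=22] open={}
Step 7: reserve R4 B 5 -> on_hand[A=51 B=48 C=22] avail[A=51 B=43 C=22] open={R4}
Step 8: reserve R5 A 3 -> on_hand[A=51 B=48 C=22] avail[A=48 B=43 C=22] open={R4,R5}
Step 9: reserve R6 A 2 -> on_hand[A=51 B=48 C=22] avail[A=46 B=43 C=22] open={R4,R5,R6}
Step 10: reserve R7 A 8 -> on_hand[A=51 B=48 C=22] avail[A=38 B=43 C=22] open={R4,R5,R6,R7}
Step 11: cancel R6 -> on_hand[A=51 B=48 C=22] avail[A=40 B=43 C=22] open={R4,R5,R7}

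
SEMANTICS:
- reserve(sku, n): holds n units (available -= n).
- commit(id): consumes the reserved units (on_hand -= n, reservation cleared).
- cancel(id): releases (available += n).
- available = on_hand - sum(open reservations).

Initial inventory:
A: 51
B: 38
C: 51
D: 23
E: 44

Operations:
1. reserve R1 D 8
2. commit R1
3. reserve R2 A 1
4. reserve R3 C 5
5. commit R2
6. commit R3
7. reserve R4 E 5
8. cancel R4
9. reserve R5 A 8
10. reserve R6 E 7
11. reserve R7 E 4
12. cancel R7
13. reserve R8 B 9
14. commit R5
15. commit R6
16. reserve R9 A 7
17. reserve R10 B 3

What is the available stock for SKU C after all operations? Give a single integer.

Answer: 46

Derivation:
Step 1: reserve R1 D 8 -> on_hand[A=51 B=38 C=51 D=23 E=44] avail[A=51 B=38 C=51 D=15 E=44] open={R1}
Step 2: commit R1 -> on_hand[A=51 B=38 C=51 D=15 E=44] avail[A=51 B=38 C=51 D=15 E=44] open={}
Step 3: reserve R2 A 1 -> on_hand[A=51 B=38 C=51 D=15 E=44] avail[A=50 B=38 C=51 D=15 E=44] open={R2}
Step 4: reserve R3 C 5 -> on_hand[A=51 B=38 C=51 D=15 E=44] avail[A=50 B=38 C=46 D=15 E=44] open={R2,R3}
Step 5: commit R2 -> on_hand[A=50 B=38 C=51 D=15 E=44] avail[A=50 B=38 C=46 D=15 E=44] open={R3}
Step 6: commit R3 -> on_hand[A=50 B=38 C=46 D=15 E=44] avail[A=50 B=38 C=46 D=15 E=44] open={}
Step 7: reserve R4 E 5 -> on_hand[A=50 B=38 C=46 D=15 E=44] avail[A=50 B=38 C=46 D=15 E=39] open={R4}
Step 8: cancel R4 -> on_hand[A=50 B=38 C=46 D=15 E=44] avail[A=50 B=38 C=46 D=15 E=44] open={}
Step 9: reserve R5 A 8 -> on_hand[A=50 B=38 C=46 D=15 E=44] avail[A=42 B=38 C=46 D=15 E=44] open={R5}
Step 10: reserve R6 E 7 -> on_hand[A=50 B=38 C=46 D=15 E=44] avail[A=42 B=38 C=46 D=15 E=37] open={R5,R6}
Step 11: reserve R7 E 4 -> on_hand[A=50 B=38 C=46 D=15 E=44] avail[A=42 B=38 C=46 D=15 E=33] open={R5,R6,R7}
Step 12: cancel R7 -> on_hand[A=50 B=38 C=46 D=15 E=44] avail[A=42 B=38 C=46 D=15 E=37] open={R5,R6}
Step 13: reserve R8 B 9 -> on_hand[A=50 B=38 C=46 D=15 E=44] avail[A=42 B=29 C=46 D=15 E=37] open={R5,R6,R8}
Step 14: commit R5 -> on_hand[A=42 B=38 C=46 D=15 E=44] avail[A=42 B=29 C=46 D=15 E=37] open={R6,R8}
Step 15: commit R6 -> on_hand[A=42 B=38 C=46 D=15 E=37] avail[A=42 B=29 C=46 D=15 E=37] open={R8}
Step 16: reserve R9 A 7 -> on_hand[A=42 B=38 C=46 D=15 E=37] avail[A=35 B=29 C=46 D=15 E=37] open={R8,R9}
Step 17: reserve R10 B 3 -> on_hand[A=42 B=38 C=46 D=15 E=37] avail[A=35 B=26 C=46 D=15 E=37] open={R10,R8,R9}
Final available[C] = 46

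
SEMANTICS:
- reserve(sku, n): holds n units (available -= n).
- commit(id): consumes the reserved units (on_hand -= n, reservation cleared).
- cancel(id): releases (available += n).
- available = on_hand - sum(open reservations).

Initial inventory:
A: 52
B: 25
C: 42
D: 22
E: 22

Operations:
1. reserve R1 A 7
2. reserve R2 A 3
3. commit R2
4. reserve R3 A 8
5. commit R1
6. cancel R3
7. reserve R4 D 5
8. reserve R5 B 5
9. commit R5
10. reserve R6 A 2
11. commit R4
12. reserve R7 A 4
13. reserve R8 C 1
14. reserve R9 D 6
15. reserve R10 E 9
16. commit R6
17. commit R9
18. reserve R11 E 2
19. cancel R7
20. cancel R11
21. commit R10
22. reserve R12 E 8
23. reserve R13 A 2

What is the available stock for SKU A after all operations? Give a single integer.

Step 1: reserve R1 A 7 -> on_hand[A=52 B=25 C=42 D=22 E=22] avail[A=45 B=25 C=42 D=22 E=22] open={R1}
Step 2: reserve R2 A 3 -> on_hand[A=52 B=25 C=42 D=22 E=22] avail[A=42 B=25 C=42 D=22 E=22] open={R1,R2}
Step 3: commit R2 -> on_hand[A=49 B=25 C=42 D=22 E=22] avail[A=42 B=25 C=42 D=22 E=22] open={R1}
Step 4: reserve R3 A 8 -> on_hand[A=49 B=25 C=42 D=22 E=22] avail[A=34 B=25 C=42 D=22 E=22] open={R1,R3}
Step 5: commit R1 -> on_hand[A=42 B=25 C=42 D=22 E=22] avail[A=34 B=25 C=42 D=22 E=22] open={R3}
Step 6: cancel R3 -> on_hand[A=42 B=25 C=42 D=22 E=22] avail[A=42 B=25 C=42 D=22 E=22] open={}
Step 7: reserve R4 D 5 -> on_hand[A=42 B=25 C=42 D=22 E=22] avail[A=42 B=25 C=42 D=17 E=22] open={R4}
Step 8: reserve R5 B 5 -> on_hand[A=42 B=25 C=42 D=22 E=22] avail[A=42 B=20 C=42 D=17 E=22] open={R4,R5}
Step 9: commit R5 -> on_hand[A=42 B=20 C=42 D=22 E=22] avail[A=42 B=20 C=42 D=17 E=22] open={R4}
Step 10: reserve R6 A 2 -> on_hand[A=42 B=20 C=42 D=22 E=22] avail[A=40 B=20 C=42 D=17 E=22] open={R4,R6}
Step 11: commit R4 -> on_hand[A=42 B=20 C=42 D=17 E=22] avail[A=40 B=20 C=42 D=17 E=22] open={R6}
Step 12: reserve R7 A 4 -> on_hand[A=42 B=20 C=42 D=17 E=22] avail[A=36 B=20 C=42 D=17 E=22] open={R6,R7}
Step 13: reserve R8 C 1 -> on_hand[A=42 B=20 C=42 D=17 E=22] avail[A=36 B=20 C=41 D=17 E=22] open={R6,R7,R8}
Step 14: reserve R9 D 6 -> on_hand[A=42 B=20 C=42 D=17 E=22] avail[A=36 B=20 C=41 D=11 E=22] open={R6,R7,R8,R9}
Step 15: reserve R10 E 9 -> on_hand[A=42 B=20 C=42 D=17 E=22] avail[A=36 B=20 C=41 D=11 E=13] open={R10,R6,R7,R8,R9}
Step 16: commit R6 -> on_hand[A=40 B=20 C=42 D=17 E=22] avail[A=36 B=20 C=41 D=11 E=13] open={R10,R7,R8,R9}
Step 17: commit R9 -> on_hand[A=40 B=20 C=42 D=11 E=22] avail[A=36 B=20 C=41 D=11 E=13] open={R10,R7,R8}
Step 18: reserve R11 E 2 -> on_hand[A=40 B=20 C=42 D=11 E=22] avail[A=36 B=20 C=41 D=11 E=11] open={R10,R11,R7,R8}
Step 19: cancel R7 -> on_hand[A=40 B=20 C=42 D=11 E=22] avail[A=40 B=20 C=41 D=11 E=11] open={R10,R11,R8}
Step 20: cancel R11 -> on_hand[A=40 B=20 C=42 D=11 E=22] avail[A=40 B=20 C=41 D=11 E=13] open={R10,R8}
Step 21: commit R10 -> on_hand[A=40 B=20 C=42 D=11 E=13] avail[A=40 B=20 C=41 D=11 E=13] open={R8}
Step 22: reserve R12 E 8 -> on_hand[A=40 B=20 C=42 D=11 E=13] avail[A=40 B=20 C=41 D=11 E=5] open={R12,R8}
Step 23: reserve R13 A 2 -> on_hand[A=40 B=20 C=42 D=11 E=13] avail[A=38 B=20 C=41 D=11 E=5] open={R12,R13,R8}
Final available[A] = 38

Answer: 38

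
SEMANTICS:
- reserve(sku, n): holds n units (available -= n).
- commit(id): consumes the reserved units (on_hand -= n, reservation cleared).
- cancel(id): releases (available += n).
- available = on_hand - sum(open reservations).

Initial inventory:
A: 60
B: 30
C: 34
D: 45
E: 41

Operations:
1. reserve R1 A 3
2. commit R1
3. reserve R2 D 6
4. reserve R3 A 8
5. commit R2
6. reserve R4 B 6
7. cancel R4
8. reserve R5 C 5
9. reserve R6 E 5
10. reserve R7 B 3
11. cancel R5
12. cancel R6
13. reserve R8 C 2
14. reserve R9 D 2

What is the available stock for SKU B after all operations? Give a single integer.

Answer: 27

Derivation:
Step 1: reserve R1 A 3 -> on_hand[A=60 B=30 C=34 D=45 E=41] avail[A=57 B=30 C=34 D=45 E=41] open={R1}
Step 2: commit R1 -> on_hand[A=57 B=30 C=34 D=45 E=41] avail[A=57 B=30 C=34 D=45 E=41] open={}
Step 3: reserve R2 D 6 -> on_hand[A=57 B=30 C=34 D=45 E=41] avail[A=57 B=30 C=34 D=39 E=41] open={R2}
Step 4: reserve R3 A 8 -> on_hand[A=57 B=30 C=34 D=45 E=41] avail[A=49 B=30 C=34 D=39 E=41] open={R2,R3}
Step 5: commit R2 -> on_hand[A=57 B=30 C=34 D=39 E=41] avail[A=49 B=30 C=34 D=39 E=41] open={R3}
Step 6: reserve R4 B 6 -> on_hand[A=57 B=30 C=34 D=39 E=41] avail[A=49 B=24 C=34 D=39 E=41] open={R3,R4}
Step 7: cancel R4 -> on_hand[A=57 B=30 C=34 D=39 E=41] avail[A=49 B=30 C=34 D=39 E=41] open={R3}
Step 8: reserve R5 C 5 -> on_hand[A=57 B=30 C=34 D=39 E=41] avail[A=49 B=30 C=29 D=39 E=41] open={R3,R5}
Step 9: reserve R6 E 5 -> on_hand[A=57 B=30 C=34 D=39 E=41] avail[A=49 B=30 C=29 D=39 E=36] open={R3,R5,R6}
Step 10: reserve R7 B 3 -> on_hand[A=57 B=30 C=34 D=39 E=41] avail[A=49 B=27 C=29 D=39 E=36] open={R3,R5,R6,R7}
Step 11: cancel R5 -> on_hand[A=57 B=30 C=34 D=39 E=41] avail[A=49 B=27 C=34 D=39 E=36] open={R3,R6,R7}
Step 12: cancel R6 -> on_hand[A=57 B=30 C=34 D=39 E=41] avail[A=49 B=27 C=34 D=39 E=41] open={R3,R7}
Step 13: reserve R8 C 2 -> on_hand[A=57 B=30 C=34 D=39 E=41] avail[A=49 B=27 C=32 D=39 E=41] open={R3,R7,R8}
Step 14: reserve R9 D 2 -> on_hand[A=57 B=30 C=34 D=39 E=41] avail[A=49 B=27 C=32 D=37 E=41] open={R3,R7,R8,R9}
Final available[B] = 27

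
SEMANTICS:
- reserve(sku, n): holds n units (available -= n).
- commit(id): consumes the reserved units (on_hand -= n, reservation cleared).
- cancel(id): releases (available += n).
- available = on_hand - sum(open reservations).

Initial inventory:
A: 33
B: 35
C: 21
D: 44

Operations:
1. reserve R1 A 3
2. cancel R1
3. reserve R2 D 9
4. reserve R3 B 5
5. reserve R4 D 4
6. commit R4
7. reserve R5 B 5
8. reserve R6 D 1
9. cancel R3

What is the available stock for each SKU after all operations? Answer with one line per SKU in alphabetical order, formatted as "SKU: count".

Answer: A: 33
B: 30
C: 21
D: 30

Derivation:
Step 1: reserve R1 A 3 -> on_hand[A=33 B=35 C=21 D=44] avail[A=30 B=35 C=21 D=44] open={R1}
Step 2: cancel R1 -> on_hand[A=33 B=35 C=21 D=44] avail[A=33 B=35 C=21 D=44] open={}
Step 3: reserve R2 D 9 -> on_hand[A=33 B=35 C=21 D=44] avail[A=33 B=35 C=21 D=35] open={R2}
Step 4: reserve R3 B 5 -> on_hand[A=33 B=35 C=21 D=44] avail[A=33 B=30 C=21 D=35] open={R2,R3}
Step 5: reserve R4 D 4 -> on_hand[A=33 B=35 C=21 D=44] avail[A=33 B=30 C=21 D=31] open={R2,R3,R4}
Step 6: commit R4 -> on_hand[A=33 B=35 C=21 D=40] avail[A=33 B=30 C=21 D=31] open={R2,R3}
Step 7: reserve R5 B 5 -> on_hand[A=33 B=35 C=21 D=40] avail[A=33 B=25 C=21 D=31] open={R2,R3,R5}
Step 8: reserve R6 D 1 -> on_hand[A=33 B=35 C=21 D=40] avail[A=33 B=25 C=21 D=30] open={R2,R3,R5,R6}
Step 9: cancel R3 -> on_hand[A=33 B=35 C=21 D=40] avail[A=33 B=30 C=21 D=30] open={R2,R5,R6}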